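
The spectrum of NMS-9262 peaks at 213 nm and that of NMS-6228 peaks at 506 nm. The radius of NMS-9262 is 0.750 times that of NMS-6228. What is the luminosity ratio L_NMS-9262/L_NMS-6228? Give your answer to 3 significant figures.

17.9

Wien's law gives T ∝ 1/λ_max, so T_NMS-9262/T_NMS-6228 = λ_NMS-6228/λ_NMS-9262 = 506/213 = 2.376.
Then L ∝ R²T⁴ gives L_NMS-9262/L_NMS-6228 = (0.750)² × (2.376)⁴ = 0.5625 × 31.85 = 17.91.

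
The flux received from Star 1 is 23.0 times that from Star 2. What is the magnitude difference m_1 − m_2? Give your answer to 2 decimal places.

m_1 − m_2 = −2.5 log₁₀(F_1/F_2) = −2.5 log₁₀(23.0) = −2.5 × (1.362) = -3.404.

-3.40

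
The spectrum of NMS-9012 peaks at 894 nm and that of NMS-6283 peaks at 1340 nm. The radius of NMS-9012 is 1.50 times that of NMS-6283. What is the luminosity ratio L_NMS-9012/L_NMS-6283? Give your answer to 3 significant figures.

11.4

Wien's law gives T ∝ 1/λ_max, so T_NMS-9012/T_NMS-6283 = λ_NMS-6283/λ_NMS-9012 = 1340/894 = 1.499.
Then L ∝ R²T⁴ gives L_NMS-9012/L_NMS-6283 = (1.50)² × (1.499)⁴ = 2.250 × 5.047 = 11.36.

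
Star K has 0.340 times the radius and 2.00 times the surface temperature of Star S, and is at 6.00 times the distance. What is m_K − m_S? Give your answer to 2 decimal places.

L_K/L_S = (0.340)²(2.00)⁴ = 1.850.
F_K/F_S = (L_K/L_S)/(d_K/d_S)² = 1.850/36.00 = 0.05138.
m_K − m_S = −2.5 log₁₀(0.05138) = 3.22.

3.22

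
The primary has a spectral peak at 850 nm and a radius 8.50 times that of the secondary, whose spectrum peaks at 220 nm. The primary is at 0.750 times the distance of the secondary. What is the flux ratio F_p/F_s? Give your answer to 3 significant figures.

0.576

Wien's law: T_p/T_s = λ_s/λ_p = 220/850 = 0.2588.
L_p/L_s = (R_p/R_s)²(T_p/T_s)⁴ = (8.50)²(0.2588)⁴ = 0.3242.
F_p/F_s = (L_p/L_s)/(d_p/d_s)² = 0.3242/(0.750)² = 0.5764.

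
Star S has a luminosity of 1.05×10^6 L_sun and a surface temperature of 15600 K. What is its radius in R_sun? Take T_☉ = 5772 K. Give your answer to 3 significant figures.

R/R_☉ = √(L/L_☉) / (T/T_☉)² = √(1.05×10^6) / (2.703)²
       = 1025 / 7.305 = 140.3.

140 R_sun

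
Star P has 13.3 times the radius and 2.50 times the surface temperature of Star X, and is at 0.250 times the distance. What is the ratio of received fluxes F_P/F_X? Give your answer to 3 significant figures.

1.11×10^5

L_P/L_X = (R_P/R_X)²(T_P/T_X)⁴ = (13.3)² × (2.50)⁴ = 6910.
F_P/F_X = (L_P/L_X)/(d_P/d_X)² = 6910 / (0.250)² = 1.106×10^5.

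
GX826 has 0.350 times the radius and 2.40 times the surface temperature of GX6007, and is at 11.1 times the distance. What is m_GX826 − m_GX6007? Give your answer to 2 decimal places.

3.70

L_GX826/L_GX6007 = (0.350)²(2.40)⁴ = 4.064.
F_GX826/F_GX6007 = (L_GX826/L_GX6007)/(d_GX826/d_GX6007)² = 4.064/123.2 = 0.03299.
m_GX826 − m_GX6007 = −2.5 log₁₀(0.03299) = 3.70.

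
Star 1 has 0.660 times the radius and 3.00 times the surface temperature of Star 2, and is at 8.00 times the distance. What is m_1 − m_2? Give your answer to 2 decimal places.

0.65

L_1/L_2 = (0.660)²(3.00)⁴ = 35.28.
F_1/F_2 = (L_1/L_2)/(d_1/d_2)² = 35.28/64.00 = 0.5513.
m_1 − m_2 = −2.5 log₁₀(0.5513) = 0.65.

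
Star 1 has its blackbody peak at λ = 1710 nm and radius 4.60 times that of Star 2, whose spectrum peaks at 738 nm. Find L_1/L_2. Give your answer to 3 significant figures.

0.734

Wien's law gives T ∝ 1/λ_max, so T_1/T_2 = λ_2/λ_1 = 738/1710 = 0.4316.
Then L ∝ R²T⁴ gives L_1/L_2 = (4.60)² × (0.4316)⁴ = 21.16 × 0.03469 = 0.7341.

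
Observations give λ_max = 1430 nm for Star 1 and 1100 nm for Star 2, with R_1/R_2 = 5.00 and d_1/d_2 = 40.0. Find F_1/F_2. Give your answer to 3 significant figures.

Wien's law: T_1/T_2 = λ_2/λ_1 = 1100/1430 = 0.7692.
L_1/L_2 = (R_1/R_2)²(T_1/T_2)⁴ = (5.00)²(0.7692)⁴ = 8.753.
F_1/F_2 = (L_1/L_2)/(d_1/d_2)² = 8.753/(40.0)² = 0.005471.

0.00547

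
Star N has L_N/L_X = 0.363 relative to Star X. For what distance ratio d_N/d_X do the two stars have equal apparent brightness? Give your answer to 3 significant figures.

0.602

Equal flux requires L_N/d_N² = L_X/d_X², so d_N/d_X = √(L_N/L_X)
= √(0.363) = 0.6025.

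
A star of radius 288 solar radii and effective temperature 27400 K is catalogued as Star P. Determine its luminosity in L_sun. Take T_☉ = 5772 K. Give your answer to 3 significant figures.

4.21×10^7 L_sun

L/L_☉ = (R/R_☉)² (T/T_☉)⁴ = (288)² × (27400/5772)⁴
       = 8.294×10^4 × (4.747)⁴ = 8.294×10^4 × 507.8 = 4.212×10^7.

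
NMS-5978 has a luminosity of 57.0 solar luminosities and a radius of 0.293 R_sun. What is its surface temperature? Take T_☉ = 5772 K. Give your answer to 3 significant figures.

T/T_☉ = (L/L_☉)^(1/4) / (R/R_☉)^(1/2)
T = 5772 × (57.0)^(1/4) / √(0.293) = 5772 × 2.748 / 0.5413 = 2.930×10^4 K.

2.93×10^4 K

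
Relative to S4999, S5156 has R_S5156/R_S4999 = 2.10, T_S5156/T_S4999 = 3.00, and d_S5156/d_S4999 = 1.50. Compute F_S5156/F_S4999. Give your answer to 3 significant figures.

L_S5156/L_S4999 = (R_S5156/R_S4999)²(T_S5156/T_S4999)⁴ = (2.10)² × (3.00)⁴ = 357.2.
F_S5156/F_S4999 = (L_S5156/L_S4999)/(d_S5156/d_S4999)² = 357.2 / (1.50)² = 158.8.

159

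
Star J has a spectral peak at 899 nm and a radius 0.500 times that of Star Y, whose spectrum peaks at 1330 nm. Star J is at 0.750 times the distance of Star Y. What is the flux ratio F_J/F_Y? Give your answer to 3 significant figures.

2.13

Wien's law: T_J/T_Y = λ_Y/λ_J = 1330/899 = 1.479.
L_J/L_Y = (R_J/R_Y)²(T_J/T_Y)⁴ = (0.500)²(1.479)⁴ = 1.198.
F_J/F_Y = (L_J/L_Y)/(d_J/d_Y)² = 1.198/(0.750)² = 2.129.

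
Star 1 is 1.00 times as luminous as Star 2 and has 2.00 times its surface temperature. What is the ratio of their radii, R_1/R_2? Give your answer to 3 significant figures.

0.250

L ∝ R²T⁴ gives R ∝ √L / T², so
R_1/R_2 = √(1.00) / (2.00)² = 1.000 / 4.000 = 0.2500.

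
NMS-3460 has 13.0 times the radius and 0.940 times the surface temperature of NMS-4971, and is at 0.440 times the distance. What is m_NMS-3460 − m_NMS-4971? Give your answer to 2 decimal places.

-7.08

L_NMS-3460/L_NMS-4971 = (13.0)²(0.940)⁴ = 131.9.
F_NMS-3460/F_NMS-4971 = (L_NMS-3460/L_NMS-4971)/(d_NMS-3460/d_NMS-4971)² = 131.9/0.1936 = 681.5.
m_NMS-3460 − m_NMS-4971 = −2.5 log₁₀(681.5) = -7.08.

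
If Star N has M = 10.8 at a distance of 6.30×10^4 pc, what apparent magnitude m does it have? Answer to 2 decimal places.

29.80

m = M + 5 log₁₀(d/10 pc) = 10.8 + 5 log₁₀(6.30×10^4/10)
  = 10.8 + 5 × 3.799 = 10.8 + 19.00 = 29.80.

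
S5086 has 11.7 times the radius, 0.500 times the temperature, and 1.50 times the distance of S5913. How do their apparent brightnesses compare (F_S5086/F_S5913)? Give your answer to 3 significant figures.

L_S5086/L_S5913 = (R_S5086/R_S5913)²(T_S5086/T_S5913)⁴ = (11.7)² × (0.500)⁴ = 8.556.
F_S5086/F_S5913 = (L_S5086/L_S5913)/(d_S5086/d_S5913)² = 8.556 / (1.50)² = 3.802.

3.80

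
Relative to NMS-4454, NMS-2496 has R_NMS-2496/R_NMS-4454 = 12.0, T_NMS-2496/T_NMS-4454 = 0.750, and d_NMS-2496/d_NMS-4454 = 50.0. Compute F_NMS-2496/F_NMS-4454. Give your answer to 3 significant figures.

L_NMS-2496/L_NMS-4454 = (R_NMS-2496/R_NMS-4454)²(T_NMS-2496/T_NMS-4454)⁴ = (12.0)² × (0.750)⁴ = 45.56.
F_NMS-2496/F_NMS-4454 = (L_NMS-2496/L_NMS-4454)/(d_NMS-2496/d_NMS-4454)² = 45.56 / (50.0)² = 0.01823.

0.0182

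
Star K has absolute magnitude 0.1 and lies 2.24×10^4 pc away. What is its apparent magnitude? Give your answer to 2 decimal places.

16.85

m = M + 5 log₁₀(d/10 pc) = 0.1 + 5 log₁₀(2.24×10^4/10)
  = 0.1 + 5 × 3.350 = 0.1 + 16.75 = 16.85.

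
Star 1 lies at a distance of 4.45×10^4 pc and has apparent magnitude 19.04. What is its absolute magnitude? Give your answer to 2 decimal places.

M = m − 5 log₁₀(d/10 pc) = 19.04 − 5 log₁₀(4.45×10^4/10)
  = 19.04 − 5 × 3.648 = 19.04 − 18.24 = 0.80.

0.80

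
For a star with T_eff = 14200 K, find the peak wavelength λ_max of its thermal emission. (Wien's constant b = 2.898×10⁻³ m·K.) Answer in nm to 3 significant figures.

λ_max = b/T = 2.898×10⁻³ / 14200 = 2.04×10^-7 m = 204.1 nm.

204 nm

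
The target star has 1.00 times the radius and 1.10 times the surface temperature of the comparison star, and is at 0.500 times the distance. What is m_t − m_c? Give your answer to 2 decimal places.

L_t/L_c = (1.00)²(1.10)⁴ = 1.464.
F_t/F_c = (L_t/L_c)/(d_t/d_c)² = 1.464/0.2500 = 5.856.
m_t − m_c = −2.5 log₁₀(5.856) = -1.92.

-1.92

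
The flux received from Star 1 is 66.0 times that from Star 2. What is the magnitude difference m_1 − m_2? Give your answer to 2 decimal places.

-4.55

m_1 − m_2 = −2.5 log₁₀(F_1/F_2) = −2.5 log₁₀(66.0) = −2.5 × (1.820) = -4.549.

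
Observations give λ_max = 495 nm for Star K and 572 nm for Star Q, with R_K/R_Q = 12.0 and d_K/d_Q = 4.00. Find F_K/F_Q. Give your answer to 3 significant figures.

Wien's law: T_K/T_Q = λ_Q/λ_K = 572/495 = 1.156.
L_K/L_Q = (R_K/R_Q)²(T_K/T_Q)⁴ = (12.0)²(1.156)⁴ = 256.8.
F_K/F_Q = (L_K/L_Q)/(d_K/d_Q)² = 256.8/(4.00)² = 16.05.

16.0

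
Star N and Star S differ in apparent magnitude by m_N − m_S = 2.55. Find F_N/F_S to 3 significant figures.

0.0955

F_N/F_S = 10^(−(m_N − m_S)/2.5) = 10^(-2.55/2.5) = 10^-1.020 = 0.09550.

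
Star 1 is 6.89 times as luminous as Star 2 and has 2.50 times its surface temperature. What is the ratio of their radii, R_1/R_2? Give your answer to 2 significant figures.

L ∝ R²T⁴ gives R ∝ √L / T², so
R_1/R_2 = √(6.89) / (2.50)² = 2.625 / 6.250 = 0.4200.

0.42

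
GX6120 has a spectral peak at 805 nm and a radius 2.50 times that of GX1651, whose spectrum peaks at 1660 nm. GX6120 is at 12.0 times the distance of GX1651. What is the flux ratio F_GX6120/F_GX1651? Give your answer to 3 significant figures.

Wien's law: T_GX6120/T_GX1651 = λ_GX1651/λ_GX6120 = 1660/805 = 2.062.
L_GX6120/L_GX1651 = (R_GX6120/R_GX1651)²(T_GX6120/T_GX1651)⁴ = (2.50)²(2.062)⁴ = 113.0.
F_GX6120/F_GX1651 = (L_GX6120/L_GX1651)/(d_GX6120/d_GX1651)² = 113.0/(12.0)² = 0.7848.

0.785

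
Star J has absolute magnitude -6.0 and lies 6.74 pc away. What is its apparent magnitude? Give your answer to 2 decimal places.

m = M + 5 log₁₀(d/10 pc) = -6.0 + 5 log₁₀(6.74/10)
  = -6.0 + 5 × -0.171 = -6.0 + -0.86 = -6.86.

-6.86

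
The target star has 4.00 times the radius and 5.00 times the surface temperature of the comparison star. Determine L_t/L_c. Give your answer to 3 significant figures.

1.00×10^4

From the Stefan–Boltzmann law, L ∝ R²T⁴, so
L_t/L_c = (R_t/R_c)² (T_t/T_c)⁴ = (4.00)² × (5.00)⁴ = 16.00 × 625.0 = 1.000×10^4.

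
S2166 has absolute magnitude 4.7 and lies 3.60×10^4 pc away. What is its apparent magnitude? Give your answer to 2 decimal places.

22.48

m = M + 5 log₁₀(d/10 pc) = 4.7 + 5 log₁₀(3.60×10^4/10)
  = 4.7 + 5 × 3.556 = 4.7 + 17.78 = 22.48.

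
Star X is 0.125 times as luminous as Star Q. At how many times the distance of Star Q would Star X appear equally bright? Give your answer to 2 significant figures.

0.35

Equal flux requires L_X/d_X² = L_Q/d_Q², so d_X/d_Q = √(L_X/L_Q)
= √(0.125) = 0.3536.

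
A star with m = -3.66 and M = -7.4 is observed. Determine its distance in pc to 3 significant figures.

56.0 pc

m − M = 5 log₁₀(d/10 pc)
-3.66 − (-7.4) = 3.74 = 5 log₁₀(d/10)
d = 10 × 10^(3.74/5) = 10 × 10^0.748 = 55.98 pc.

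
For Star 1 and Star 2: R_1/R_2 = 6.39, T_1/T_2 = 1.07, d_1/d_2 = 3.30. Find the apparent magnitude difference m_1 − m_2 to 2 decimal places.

-1.73

L_1/L_2 = (6.39)²(1.07)⁴ = 53.52.
F_1/F_2 = (L_1/L_2)/(d_1/d_2)² = 53.52/10.89 = 4.915.
m_1 − m_2 = −2.5 log₁₀(4.915) = -1.73.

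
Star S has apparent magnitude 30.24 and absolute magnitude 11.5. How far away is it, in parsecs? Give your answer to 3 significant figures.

5.60×10^4 pc

m − M = 5 log₁₀(d/10 pc)
30.24 − (11.5) = 18.74 = 5 log₁₀(d/10)
d = 10 × 10^(18.74/5) = 10 × 10^3.748 = 5.598×10^4 pc.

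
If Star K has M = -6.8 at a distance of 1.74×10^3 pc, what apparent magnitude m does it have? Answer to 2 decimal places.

m = M + 5 log₁₀(d/10 pc) = -6.8 + 5 log₁₀(1.74×10^3/10)
  = -6.8 + 5 × 2.241 = -6.8 + 11.20 = 4.40.

4.40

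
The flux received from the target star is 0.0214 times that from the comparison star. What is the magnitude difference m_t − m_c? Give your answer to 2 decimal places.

4.17

m_t − m_c = −2.5 log₁₀(F_t/F_c) = −2.5 log₁₀(0.0214) = −2.5 × (-1.670) = 4.174.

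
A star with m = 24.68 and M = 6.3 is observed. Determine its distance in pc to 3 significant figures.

m − M = 5 log₁₀(d/10 pc)
24.68 − (6.3) = 18.38 = 5 log₁₀(d/10)
d = 10 × 10^(18.38/5) = 10 × 10^3.676 = 4.742×10^4 pc.

4.74×10^4 pc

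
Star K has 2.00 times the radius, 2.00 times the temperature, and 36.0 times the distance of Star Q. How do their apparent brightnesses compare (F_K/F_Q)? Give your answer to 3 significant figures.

L_K/L_Q = (R_K/R_Q)²(T_K/T_Q)⁴ = (2.00)² × (2.00)⁴ = 64.00.
F_K/F_Q = (L_K/L_Q)/(d_K/d_Q)² = 64.00 / (36.0)² = 0.04938.

0.0494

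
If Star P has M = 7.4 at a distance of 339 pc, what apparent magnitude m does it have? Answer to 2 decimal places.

15.05

m = M + 5 log₁₀(d/10 pc) = 7.4 + 5 log₁₀(339/10)
  = 7.4 + 5 × 1.530 = 7.4 + 7.65 = 15.05.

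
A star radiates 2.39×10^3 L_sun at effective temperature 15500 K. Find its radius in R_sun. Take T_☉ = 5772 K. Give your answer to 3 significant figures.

6.78 R_sun

R/R_☉ = √(L/L_☉) / (T/T_☉)² = √(2.39×10^3) / (2.685)²
       = 48.89 / 7.211 = 6.779.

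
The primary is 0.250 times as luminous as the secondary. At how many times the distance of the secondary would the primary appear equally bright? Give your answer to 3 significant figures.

Equal flux requires L_p/d_p² = L_s/d_s², so d_p/d_s = √(L_p/L_s)
= √(0.250) = 0.5000.

0.500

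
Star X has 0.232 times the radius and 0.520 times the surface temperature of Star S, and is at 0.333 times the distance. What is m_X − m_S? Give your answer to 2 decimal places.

3.62

L_X/L_S = (0.232)²(0.520)⁴ = 0.003935.
F_X/F_S = (L_X/L_S)/(d_X/d_S)² = 0.003935/0.1109 = 0.03549.
m_X − m_S = −2.5 log₁₀(0.03549) = 3.62.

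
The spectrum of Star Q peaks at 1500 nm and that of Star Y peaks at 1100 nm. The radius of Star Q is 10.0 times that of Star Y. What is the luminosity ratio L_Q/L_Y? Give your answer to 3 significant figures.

28.9

Wien's law gives T ∝ 1/λ_max, so T_Q/T_Y = λ_Y/λ_Q = 1100/1500 = 0.7333.
Then L ∝ R²T⁴ gives L_Q/L_Y = (10.0)² × (0.7333)⁴ = 100.0 × 0.2892 = 28.92.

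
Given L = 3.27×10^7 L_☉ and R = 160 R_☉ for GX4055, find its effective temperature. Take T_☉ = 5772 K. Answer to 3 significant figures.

T/T_☉ = (L/L_☉)^(1/4) / (R/R_☉)^(1/2)
T = 5772 × (3.27×10^7)^(1/4) / √(160) = 5772 × 75.62 / 12.65 = 3.451×10^4 K.

3.45×10^4 K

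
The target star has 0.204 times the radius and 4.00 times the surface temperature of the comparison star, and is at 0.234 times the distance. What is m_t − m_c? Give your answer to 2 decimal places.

L_t/L_c = (0.204)²(4.00)⁴ = 10.65.
F_t/F_c = (L_t/L_c)/(d_t/d_c)² = 10.65/0.05476 = 194.6.
m_t − m_c = −2.5 log₁₀(194.6) = -5.72.

-5.72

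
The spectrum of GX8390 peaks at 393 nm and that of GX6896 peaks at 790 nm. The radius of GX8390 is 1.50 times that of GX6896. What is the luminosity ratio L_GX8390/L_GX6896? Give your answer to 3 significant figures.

36.7

Wien's law gives T ∝ 1/λ_max, so T_GX8390/T_GX6896 = λ_GX6896/λ_GX8390 = 790/393 = 2.010.
Then L ∝ R²T⁴ gives L_GX8390/L_GX6896 = (1.50)² × (2.010)⁴ = 2.250 × 16.33 = 36.74.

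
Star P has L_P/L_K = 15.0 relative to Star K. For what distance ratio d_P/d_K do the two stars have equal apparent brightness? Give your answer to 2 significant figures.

Equal flux requires L_P/d_P² = L_K/d_K², so d_P/d_K = √(L_P/L_K)
= √(15.0) = 3.873.

3.9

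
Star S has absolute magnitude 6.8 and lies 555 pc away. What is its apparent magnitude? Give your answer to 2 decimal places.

15.52

m = M + 5 log₁₀(d/10 pc) = 6.8 + 5 log₁₀(555/10)
  = 6.8 + 5 × 1.744 = 6.8 + 8.72 = 15.52.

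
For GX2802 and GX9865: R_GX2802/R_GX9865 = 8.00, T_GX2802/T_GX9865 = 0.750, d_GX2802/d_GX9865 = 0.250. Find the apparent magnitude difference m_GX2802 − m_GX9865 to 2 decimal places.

-6.28

L_GX2802/L_GX9865 = (8.00)²(0.750)⁴ = 20.25.
F_GX2802/F_GX9865 = (L_GX2802/L_GX9865)/(d_GX2802/d_GX9865)² = 20.25/0.06250 = 324.0.
m_GX2802 − m_GX9865 = −2.5 log₁₀(324.0) = -6.28.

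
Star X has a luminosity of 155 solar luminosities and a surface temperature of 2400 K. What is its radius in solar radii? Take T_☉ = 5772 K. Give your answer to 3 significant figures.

72.0 solar radii

R/R_☉ = √(L/L_☉) / (T/T_☉)² = √(155) / (0.4158)²
       = 12.45 / 0.1729 = 72.01.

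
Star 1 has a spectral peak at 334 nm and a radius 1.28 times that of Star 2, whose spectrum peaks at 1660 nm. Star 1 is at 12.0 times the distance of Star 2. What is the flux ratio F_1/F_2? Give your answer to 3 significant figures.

Wien's law: T_1/T_2 = λ_2/λ_1 = 1660/334 = 4.970.
L_1/L_2 = (R_1/R_2)²(T_1/T_2)⁴ = (1.28)²(4.970)⁴ = 999.7.
F_1/F_2 = (L_1/L_2)/(d_1/d_2)² = 999.7/(12.0)² = 6.942.

6.94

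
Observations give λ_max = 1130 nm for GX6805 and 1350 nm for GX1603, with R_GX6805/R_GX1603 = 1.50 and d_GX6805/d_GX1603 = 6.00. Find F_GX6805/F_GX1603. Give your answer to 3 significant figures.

Wien's law: T_GX6805/T_GX1603 = λ_GX1603/λ_GX6805 = 1350/1130 = 1.195.
L_GX6805/L_GX1603 = (R_GX6805/R_GX1603)²(T_GX6805/T_GX1603)⁴ = (1.50)²(1.195)⁴ = 4.584.
F_GX6805/F_GX1603 = (L_GX6805/L_GX1603)/(d_GX6805/d_GX1603)² = 4.584/(6.00)² = 0.1273.

0.127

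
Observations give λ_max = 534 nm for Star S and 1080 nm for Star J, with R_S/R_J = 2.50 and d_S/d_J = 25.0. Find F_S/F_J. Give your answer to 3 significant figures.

Wien's law: T_S/T_J = λ_J/λ_S = 1080/534 = 2.022.
L_S/L_J = (R_S/R_J)²(T_S/T_J)⁴ = (2.50)²(2.022)⁴ = 104.6.
F_S/F_J = (L_S/L_J)/(d_S/d_J)² = 104.6/(25.0)² = 0.1673.

0.167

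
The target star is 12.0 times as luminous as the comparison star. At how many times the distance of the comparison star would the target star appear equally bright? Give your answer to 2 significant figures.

3.5

Equal flux requires L_t/d_t² = L_c/d_c², so d_t/d_c = √(L_t/L_c)
= √(12.0) = 3.464.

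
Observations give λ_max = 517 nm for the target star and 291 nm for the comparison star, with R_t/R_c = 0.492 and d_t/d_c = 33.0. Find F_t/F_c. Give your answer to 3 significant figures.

Wien's law: T_t/T_c = λ_c/λ_t = 291/517 = 0.5629.
L_t/L_c = (R_t/R_c)²(T_t/T_c)⁴ = (0.492)²(0.5629)⁴ = 0.02430.
F_t/F_c = (L_t/L_c)/(d_t/d_c)² = 0.02430/(33.0)² = 2.231×10^-5.

2.23×10^-5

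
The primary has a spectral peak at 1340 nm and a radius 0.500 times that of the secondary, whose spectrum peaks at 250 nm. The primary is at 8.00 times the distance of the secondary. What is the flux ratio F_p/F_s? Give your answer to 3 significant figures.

4.73×10^-6

Wien's law: T_p/T_s = λ_s/λ_p = 250/1340 = 0.1866.
L_p/L_s = (R_p/R_s)²(T_p/T_s)⁴ = (0.500)²(0.1866)⁴ = 3.029×10^-4.
F_p/F_s = (L_p/L_s)/(d_p/d_s)² = 3.029×10^-4/(8.00)² = 4.733×10^-6.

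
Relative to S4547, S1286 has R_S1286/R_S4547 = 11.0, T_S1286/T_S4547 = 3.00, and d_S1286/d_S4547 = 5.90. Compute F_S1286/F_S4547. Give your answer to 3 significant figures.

282

L_S1286/L_S4547 = (R_S1286/R_S4547)²(T_S1286/T_S4547)⁴ = (11.0)² × (3.00)⁴ = 9801.
F_S1286/F_S4547 = (L_S1286/L_S4547)/(d_S1286/d_S4547)² = 9801 / (5.90)² = 281.6.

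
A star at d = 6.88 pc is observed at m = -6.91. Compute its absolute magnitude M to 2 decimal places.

M = m − 5 log₁₀(d/10 pc) = -6.91 − 5 log₁₀(6.88/10)
  = -6.91 − 5 × -0.162 = -6.91 − -0.81 = -6.10.

-6.10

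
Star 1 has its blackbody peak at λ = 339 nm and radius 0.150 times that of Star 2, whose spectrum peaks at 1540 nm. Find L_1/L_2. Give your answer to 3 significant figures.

9.58

Wien's law gives T ∝ 1/λ_max, so T_1/T_2 = λ_2/λ_1 = 1540/339 = 4.543.
Then L ∝ R²T⁴ gives L_1/L_2 = (0.150)² × (4.543)⁴ = 0.02250 × 425.9 = 9.582.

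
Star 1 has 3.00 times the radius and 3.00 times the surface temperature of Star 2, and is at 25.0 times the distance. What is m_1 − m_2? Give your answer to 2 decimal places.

-0.17

L_1/L_2 = (3.00)²(3.00)⁴ = 729.0.
F_1/F_2 = (L_1/L_2)/(d_1/d_2)² = 729.0/625.0 = 1.166.
m_1 − m_2 = −2.5 log₁₀(1.166) = -0.17.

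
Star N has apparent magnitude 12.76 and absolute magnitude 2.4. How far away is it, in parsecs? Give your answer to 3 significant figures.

m − M = 5 log₁₀(d/10 pc)
12.76 − (2.4) = 10.36 = 5 log₁₀(d/10)
d = 10 × 10^(10.36/5) = 10 × 10^2.072 = 1180 pc.

1.18×10^3 pc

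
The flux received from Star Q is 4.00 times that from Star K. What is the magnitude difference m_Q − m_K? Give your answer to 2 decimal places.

-1.51

m_Q − m_K = −2.5 log₁₀(F_Q/F_K) = −2.5 log₁₀(4.00) = −2.5 × (0.602) = -1.505.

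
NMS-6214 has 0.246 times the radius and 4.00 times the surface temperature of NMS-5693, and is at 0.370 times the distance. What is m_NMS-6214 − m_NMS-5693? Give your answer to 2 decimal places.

L_NMS-6214/L_NMS-5693 = (0.246)²(4.00)⁴ = 15.49.
F_NMS-6214/F_NMS-5693 = (L_NMS-6214/L_NMS-5693)/(d_NMS-6214/d_NMS-5693)² = 15.49/0.1369 = 113.2.
m_NMS-6214 − m_NMS-5693 = −2.5 log₁₀(113.2) = -5.13.

-5.13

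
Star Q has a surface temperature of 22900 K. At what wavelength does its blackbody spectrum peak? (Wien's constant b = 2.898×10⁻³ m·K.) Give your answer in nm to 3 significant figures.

λ_max = b/T = 2.898×10⁻³ / 22900 = 1.27×10^-7 m = 126.6 nm.

127 nm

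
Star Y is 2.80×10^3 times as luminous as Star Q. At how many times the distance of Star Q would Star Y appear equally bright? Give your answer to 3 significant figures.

Equal flux requires L_Y/d_Y² = L_Q/d_Q², so d_Y/d_Q = √(L_Y/L_Q)
= √(2.80×10^3) = 52.92.

52.9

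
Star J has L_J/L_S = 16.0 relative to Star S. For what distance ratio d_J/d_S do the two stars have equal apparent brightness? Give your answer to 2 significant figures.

Equal flux requires L_J/d_J² = L_S/d_S², so d_J/d_S = √(L_J/L_S)
= √(16.0) = 4.000.

4.0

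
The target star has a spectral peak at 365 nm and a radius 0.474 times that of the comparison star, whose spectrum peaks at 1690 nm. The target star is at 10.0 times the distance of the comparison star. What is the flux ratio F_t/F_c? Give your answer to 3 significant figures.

1.03

Wien's law: T_t/T_c = λ_c/λ_t = 1690/365 = 4.630.
L_t/L_c = (R_t/R_c)²(T_t/T_c)⁴ = (0.474)²(4.630)⁴ = 103.3.
F_t/F_c = (L_t/L_c)/(d_t/d_c)² = 103.3/(10.0)² = 1.033.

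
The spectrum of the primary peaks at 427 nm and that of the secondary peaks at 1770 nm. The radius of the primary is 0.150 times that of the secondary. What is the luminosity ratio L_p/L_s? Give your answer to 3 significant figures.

6.64

Wien's law gives T ∝ 1/λ_max, so T_p/T_s = λ_s/λ_p = 1770/427 = 4.145.
Then L ∝ R²T⁴ gives L_p/L_s = (0.150)² × (4.145)⁴ = 0.02250 × 295.2 = 6.643.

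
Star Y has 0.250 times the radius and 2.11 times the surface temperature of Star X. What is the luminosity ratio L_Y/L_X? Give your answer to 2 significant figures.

1.2

From the Stefan–Boltzmann law, L ∝ R²T⁴, so
L_Y/L_X = (R_Y/R_X)² (T_Y/T_X)⁴ = (0.250)² × (2.11)⁴ = 0.06250 × 19.82 = 1.239.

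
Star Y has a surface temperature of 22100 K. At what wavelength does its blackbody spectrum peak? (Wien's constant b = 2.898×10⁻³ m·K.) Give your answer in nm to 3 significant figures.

131 nm

λ_max = b/T = 2.898×10⁻³ / 22100 = 1.31×10^-7 m = 131.1 nm.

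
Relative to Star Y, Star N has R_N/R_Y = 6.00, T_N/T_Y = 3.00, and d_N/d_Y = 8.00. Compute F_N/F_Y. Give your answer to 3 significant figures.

45.6

L_N/L_Y = (R_N/R_Y)²(T_N/T_Y)⁴ = (6.00)² × (3.00)⁴ = 2916.
F_N/F_Y = (L_N/L_Y)/(d_N/d_Y)² = 2916 / (8.00)² = 45.56.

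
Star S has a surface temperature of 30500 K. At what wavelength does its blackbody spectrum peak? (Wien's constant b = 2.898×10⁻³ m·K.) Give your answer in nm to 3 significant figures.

95.0 nm

λ_max = b/T = 2.898×10⁻³ / 30500 = 9.50×10^-8 m = 95.02 nm.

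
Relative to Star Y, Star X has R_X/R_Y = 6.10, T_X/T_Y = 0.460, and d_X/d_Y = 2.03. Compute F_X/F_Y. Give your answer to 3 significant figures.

L_X/L_Y = (R_X/R_Y)²(T_X/T_Y)⁴ = (6.10)² × (0.460)⁴ = 1.666.
F_X/F_Y = (L_X/L_Y)/(d_X/d_Y)² = 1.666 / (2.03)² = 0.4043.

0.404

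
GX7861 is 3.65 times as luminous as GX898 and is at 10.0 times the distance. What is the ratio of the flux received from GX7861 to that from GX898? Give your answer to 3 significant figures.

F = L/(4πd²), so F_GX7861/F_GX898 = (L_GX7861/L_GX898) / (d_GX7861/d_GX898)²
= 3.65 / (10.0)² = 3.65 / 100.0 = 0.03650.

0.0365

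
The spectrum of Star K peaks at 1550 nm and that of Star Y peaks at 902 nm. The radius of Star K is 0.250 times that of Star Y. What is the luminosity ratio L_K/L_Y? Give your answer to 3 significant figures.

Wien's law gives T ∝ 1/λ_max, so T_K/T_Y = λ_Y/λ_K = 902/1550 = 0.5819.
Then L ∝ R²T⁴ gives L_K/L_Y = (0.250)² × (0.5819)⁴ = 0.06250 × 0.1147 = 0.007168.

0.00717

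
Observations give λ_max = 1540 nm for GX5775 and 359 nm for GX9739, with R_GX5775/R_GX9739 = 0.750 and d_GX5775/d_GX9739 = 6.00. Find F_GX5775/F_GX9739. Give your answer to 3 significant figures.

Wien's law: T_GX5775/T_GX9739 = λ_GX9739/λ_GX5775 = 359/1540 = 0.2331.
L_GX5775/L_GX9739 = (R_GX5775/R_GX9739)²(T_GX5775/T_GX9739)⁴ = (0.750)²(0.2331)⁴ = 0.001661.
F_GX5775/F_GX9739 = (L_GX5775/L_GX9739)/(d_GX5775/d_GX9739)² = 0.001661/(6.00)² = 4.614×10^-5.

4.61×10^-5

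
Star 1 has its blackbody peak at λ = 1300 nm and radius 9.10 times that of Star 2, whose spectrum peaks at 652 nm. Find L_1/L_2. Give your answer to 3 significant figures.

Wien's law gives T ∝ 1/λ_max, so T_1/T_2 = λ_2/λ_1 = 652/1300 = 0.5015.
Then L ∝ R²T⁴ gives L_1/L_2 = (9.10)² × (0.5015)⁴ = 82.81 × 0.06327 = 5.240.

5.24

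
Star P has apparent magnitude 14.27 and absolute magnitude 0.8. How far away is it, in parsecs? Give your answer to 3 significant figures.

m − M = 5 log₁₀(d/10 pc)
14.27 − (0.8) = 13.47 = 5 log₁₀(d/10)
d = 10 × 10^(13.47/5) = 10 × 10^2.694 = 4943 pc.

4.94×10^3 pc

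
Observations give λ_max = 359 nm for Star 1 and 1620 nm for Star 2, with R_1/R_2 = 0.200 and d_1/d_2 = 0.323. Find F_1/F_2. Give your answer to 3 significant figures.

Wien's law: T_1/T_2 = λ_2/λ_1 = 1620/359 = 4.513.
L_1/L_2 = (R_1/R_2)²(T_1/T_2)⁴ = (0.200)²(4.513)⁴ = 16.59.
F_1/F_2 = (L_1/L_2)/(d_1/d_2)² = 16.59/(0.323)² = 159.0.

159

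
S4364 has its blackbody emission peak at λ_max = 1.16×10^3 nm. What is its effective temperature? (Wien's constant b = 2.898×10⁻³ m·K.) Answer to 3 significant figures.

T = b/λ_max = 2.898×10⁻³ / (1.16×10^3×10⁻⁹) = 2498 K.

2.50×10^3 K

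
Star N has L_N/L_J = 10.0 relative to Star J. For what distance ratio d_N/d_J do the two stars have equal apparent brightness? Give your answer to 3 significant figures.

3.16

Equal flux requires L_N/d_N² = L_J/d_J², so d_N/d_J = √(L_N/L_J)
= √(10.0) = 3.162.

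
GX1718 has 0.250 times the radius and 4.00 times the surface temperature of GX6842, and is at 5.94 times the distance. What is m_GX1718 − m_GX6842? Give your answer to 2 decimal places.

0.86

L_GX1718/L_GX6842 = (0.250)²(4.00)⁴ = 16.00.
F_GX1718/F_GX6842 = (L_GX1718/L_GX6842)/(d_GX1718/d_GX6842)² = 16.00/35.28 = 0.4535.
m_GX1718 − m_GX6842 = −2.5 log₁₀(0.4535) = 0.86.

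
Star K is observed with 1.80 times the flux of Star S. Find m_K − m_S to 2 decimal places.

-0.64

m_K − m_S = −2.5 log₁₀(F_K/F_S) = −2.5 log₁₀(1.80) = −2.5 × (0.255) = -0.638.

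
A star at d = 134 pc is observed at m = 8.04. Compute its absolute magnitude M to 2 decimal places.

M = m − 5 log₁₀(d/10 pc) = 8.04 − 5 log₁₀(134/10)
  = 8.04 − 5 × 1.127 = 8.04 − 5.64 = 2.40.

2.40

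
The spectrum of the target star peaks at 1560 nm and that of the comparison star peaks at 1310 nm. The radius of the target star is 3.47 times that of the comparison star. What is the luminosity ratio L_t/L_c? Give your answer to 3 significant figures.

5.99

Wien's law gives T ∝ 1/λ_max, so T_t/T_c = λ_c/λ_t = 1310/1560 = 0.8397.
Then L ∝ R²T⁴ gives L_t/L_c = (3.47)² × (0.8397)⁴ = 12.04 × 0.4973 = 5.988.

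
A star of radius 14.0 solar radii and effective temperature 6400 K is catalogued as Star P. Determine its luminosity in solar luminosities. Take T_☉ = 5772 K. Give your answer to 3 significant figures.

L/L_☉ = (R/R_☉)² (T/T_☉)⁴ = (14.0)² × (6400/5772)⁴
       = 196.0 × (1.109)⁴ = 196.0 × 1.512 = 296.3.

296 solar luminosities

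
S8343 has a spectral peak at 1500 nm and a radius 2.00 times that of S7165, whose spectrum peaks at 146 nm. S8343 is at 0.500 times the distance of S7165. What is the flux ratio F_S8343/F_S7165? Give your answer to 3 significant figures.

Wien's law: T_S8343/T_S7165 = λ_S7165/λ_S8343 = 146/1500 = 0.09733.
L_S8343/L_S7165 = (R_S8343/R_S7165)²(T_S8343/T_S7165)⁴ = (2.00)²(0.09733)⁴ = 3.590×10^-4.
F_S8343/F_S7165 = (L_S8343/L_S7165)/(d_S8343/d_S7165)² = 3.590×10^-4/(0.500)² = 0.001436.

0.00144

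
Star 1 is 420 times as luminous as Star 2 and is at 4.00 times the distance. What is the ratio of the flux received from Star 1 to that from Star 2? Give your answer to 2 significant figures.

26

F = L/(4πd²), so F_1/F_2 = (L_1/L_2) / (d_1/d_2)²
= 420 / (4.00)² = 420 / 16.00 = 26.25.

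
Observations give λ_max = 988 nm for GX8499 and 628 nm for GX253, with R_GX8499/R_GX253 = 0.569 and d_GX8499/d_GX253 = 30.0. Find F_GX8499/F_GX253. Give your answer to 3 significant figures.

5.87×10^-5

Wien's law: T_GX8499/T_GX253 = λ_GX253/λ_GX8499 = 628/988 = 0.6356.
L_GX8499/L_GX253 = (R_GX8499/R_GX253)²(T_GX8499/T_GX253)⁴ = (0.569)²(0.6356)⁴ = 0.05285.
F_GX8499/F_GX253 = (L_GX8499/L_GX253)/(d_GX8499/d_GX253)² = 0.05285/(30.0)² = 5.872×10^-5.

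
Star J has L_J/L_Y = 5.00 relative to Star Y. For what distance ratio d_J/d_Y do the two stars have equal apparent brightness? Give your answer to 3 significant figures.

Equal flux requires L_J/d_J² = L_Y/d_Y², so d_J/d_Y = √(L_J/L_Y)
= √(5.00) = 2.236.

2.24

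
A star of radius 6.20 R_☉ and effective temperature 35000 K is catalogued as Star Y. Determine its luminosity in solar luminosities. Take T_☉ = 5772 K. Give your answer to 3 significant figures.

L/L_☉ = (R/R_☉)² (T/T_☉)⁴ = (6.20)² × (35000/5772)⁴
       = 38.44 × (6.064)⁴ = 38.44 × 1352 = 5.197×10^4.

5.20×10^4 solar luminosities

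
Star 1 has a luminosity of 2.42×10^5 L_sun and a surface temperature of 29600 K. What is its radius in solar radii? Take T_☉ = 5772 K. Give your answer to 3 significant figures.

R/R_☉ = √(L/L_☉) / (T/T_☉)² = √(2.42×10^5) / (5.128)²
       = 491.9 / 26.30 = 18.71.

18.7 solar radii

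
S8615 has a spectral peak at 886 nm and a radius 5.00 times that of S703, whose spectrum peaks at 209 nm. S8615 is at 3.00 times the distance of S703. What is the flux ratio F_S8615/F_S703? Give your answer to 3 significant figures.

Wien's law: T_S8615/T_S703 = λ_S703/λ_S8615 = 209/886 = 0.2359.
L_S8615/L_S703 = (R_S8615/R_S703)²(T_S8615/T_S703)⁴ = (5.00)²(0.2359)⁴ = 0.07741.
F_S8615/F_S703 = (L_S8615/L_S703)/(d_S8615/d_S703)² = 0.07741/(3.00)² = 0.008601.

0.00860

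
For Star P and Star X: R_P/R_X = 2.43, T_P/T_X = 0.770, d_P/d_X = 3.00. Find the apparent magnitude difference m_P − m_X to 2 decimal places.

L_P/L_X = (2.43)²(0.770)⁴ = 2.076.
F_P/F_X = (L_P/L_X)/(d_P/d_X)² = 2.076/9.000 = 0.2306.
m_P − m_X = −2.5 log₁₀(0.2306) = 1.59.

1.59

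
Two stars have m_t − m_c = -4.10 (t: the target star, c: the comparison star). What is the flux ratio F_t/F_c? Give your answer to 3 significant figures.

F_t/F_c = 10^(−(m_t − m_c)/2.5) = 10^(4.10/2.5) = 10^1.640 = 43.65.

43.7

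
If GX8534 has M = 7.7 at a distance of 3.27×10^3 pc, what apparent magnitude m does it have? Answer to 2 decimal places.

20.27

m = M + 5 log₁₀(d/10 pc) = 7.7 + 5 log₁₀(3.27×10^3/10)
  = 7.7 + 5 × 2.515 = 7.7 + 12.57 = 20.27.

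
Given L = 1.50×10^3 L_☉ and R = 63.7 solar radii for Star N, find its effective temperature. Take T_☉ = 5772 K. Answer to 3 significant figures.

4.50×10^3 K

T/T_☉ = (L/L_☉)^(1/4) / (R/R_☉)^(1/2)
T = 5772 × (1.50×10^3)^(1/4) / √(63.7) = 5772 × 6.223 / 7.981 = 4501 K.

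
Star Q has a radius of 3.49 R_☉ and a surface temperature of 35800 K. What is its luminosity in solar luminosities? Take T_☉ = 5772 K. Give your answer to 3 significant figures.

1.80×10^4 solar luminosities

L/L_☉ = (R/R_☉)² (T/T_☉)⁴ = (3.49)² × (35800/5772)⁴
       = 12.18 × (6.202)⁴ = 12.18 × 1480 = 1.803×10^4.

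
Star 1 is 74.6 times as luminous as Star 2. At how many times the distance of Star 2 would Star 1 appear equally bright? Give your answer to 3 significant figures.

Equal flux requires L_1/d_1² = L_2/d_2², so d_1/d_2 = √(L_1/L_2)
= √(74.6) = 8.637.

8.64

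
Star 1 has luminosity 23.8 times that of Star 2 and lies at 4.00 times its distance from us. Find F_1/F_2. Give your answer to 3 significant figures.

1.49

F = L/(4πd²), so F_1/F_2 = (L_1/L_2) / (d_1/d_2)²
= 23.8 / (4.00)² = 23.8 / 16.00 = 1.488.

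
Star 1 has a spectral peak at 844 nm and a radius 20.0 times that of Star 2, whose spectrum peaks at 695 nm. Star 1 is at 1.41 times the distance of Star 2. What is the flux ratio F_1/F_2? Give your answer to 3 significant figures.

92.5

Wien's law: T_1/T_2 = λ_2/λ_1 = 695/844 = 0.8235.
L_1/L_2 = (R_1/R_2)²(T_1/T_2)⁴ = (20.0)²(0.8235)⁴ = 183.9.
F_1/F_2 = (L_1/L_2)/(d_1/d_2)² = 183.9/(1.41)² = 92.51.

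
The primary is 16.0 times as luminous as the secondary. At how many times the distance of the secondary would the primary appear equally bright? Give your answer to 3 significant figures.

Equal flux requires L_p/d_p² = L_s/d_s², so d_p/d_s = √(L_p/L_s)
= √(16.0) = 4.000.

4.00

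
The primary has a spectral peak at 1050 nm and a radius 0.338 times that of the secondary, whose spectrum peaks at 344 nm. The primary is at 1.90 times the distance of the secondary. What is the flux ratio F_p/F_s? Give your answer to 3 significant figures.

3.65×10^-4

Wien's law: T_p/T_s = λ_s/λ_p = 344/1050 = 0.3276.
L_p/L_s = (R_p/R_s)²(T_p/T_s)⁴ = (0.338)²(0.3276)⁴ = 0.001316.
F_p/F_s = (L_p/L_s)/(d_p/d_s)² = 0.001316/(1.90)² = 3.646×10^-4.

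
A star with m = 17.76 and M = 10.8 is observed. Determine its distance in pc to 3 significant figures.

247 pc

m − M = 5 log₁₀(d/10 pc)
17.76 − (10.8) = 6.96 = 5 log₁₀(d/10)
d = 10 × 10^(6.96/5) = 10 × 10^1.392 = 246.6 pc.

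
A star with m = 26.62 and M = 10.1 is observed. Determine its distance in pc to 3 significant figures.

m − M = 5 log₁₀(d/10 pc)
26.62 − (10.1) = 16.52 = 5 log₁₀(d/10)
d = 10 × 10^(16.52/5) = 10 × 10^3.304 = 2.014×10^4 pc.

2.01×10^4 pc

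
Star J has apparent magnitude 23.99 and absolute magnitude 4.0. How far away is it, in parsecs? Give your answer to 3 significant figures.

9.95×10^4 pc

m − M = 5 log₁₀(d/10 pc)
23.99 − (4.0) = 19.99 = 5 log₁₀(d/10)
d = 10 × 10^(19.99/5) = 10 × 10^3.998 = 9.954×10^4 pc.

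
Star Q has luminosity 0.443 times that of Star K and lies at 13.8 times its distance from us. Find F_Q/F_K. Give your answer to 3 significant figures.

0.00233

F = L/(4πd²), so F_Q/F_K = (L_Q/L_K) / (d_Q/d_K)²
= 0.443 / (13.8)² = 0.443 / 190.4 = 0.002326.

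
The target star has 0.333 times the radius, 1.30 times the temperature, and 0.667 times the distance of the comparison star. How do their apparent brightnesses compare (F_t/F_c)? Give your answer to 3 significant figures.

L_t/L_c = (R_t/R_c)²(T_t/T_c)⁴ = (0.333)² × (1.30)⁴ = 0.3167.
F_t/F_c = (L_t/L_c)/(d_t/d_c)² = 0.3167 / (0.667)² = 0.7119.

0.712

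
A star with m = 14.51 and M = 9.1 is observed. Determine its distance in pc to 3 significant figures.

121 pc

m − M = 5 log₁₀(d/10 pc)
14.51 − (9.1) = 5.41 = 5 log₁₀(d/10)
d = 10 × 10^(5.41/5) = 10 × 10^1.082 = 120.8 pc.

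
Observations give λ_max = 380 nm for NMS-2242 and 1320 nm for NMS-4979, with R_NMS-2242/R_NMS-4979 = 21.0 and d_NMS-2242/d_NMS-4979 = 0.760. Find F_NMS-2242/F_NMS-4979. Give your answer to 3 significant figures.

Wien's law: T_NMS-2242/T_NMS-4979 = λ_NMS-4979/λ_NMS-2242 = 1320/380 = 3.474.
L_NMS-2242/L_NMS-4979 = (R_NMS-2242/R_NMS-4979)²(T_NMS-2242/T_NMS-4979)⁴ = (21.0)²(3.474)⁴ = 6.421×10^4.
F_NMS-2242/F_NMS-4979 = (L_NMS-2242/L_NMS-4979)/(d_NMS-2242/d_NMS-4979)² = 6.421×10^4/(0.760)² = 1.112×10^5.

1.11×10^5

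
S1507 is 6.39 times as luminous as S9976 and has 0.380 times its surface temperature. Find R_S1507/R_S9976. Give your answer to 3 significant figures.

17.5

L ∝ R²T⁴ gives R ∝ √L / T², so
R_S1507/R_S9976 = √(6.39) / (0.380)² = 2.528 / 0.1444 = 17.51.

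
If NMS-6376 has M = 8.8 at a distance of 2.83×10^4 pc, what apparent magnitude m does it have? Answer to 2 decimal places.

m = M + 5 log₁₀(d/10 pc) = 8.8 + 5 log₁₀(2.83×10^4/10)
  = 8.8 + 5 × 3.452 = 8.8 + 17.26 = 26.06.

26.06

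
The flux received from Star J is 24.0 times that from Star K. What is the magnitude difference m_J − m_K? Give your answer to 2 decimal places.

m_J − m_K = −2.5 log₁₀(F_J/F_K) = −2.5 log₁₀(24.0) = −2.5 × (1.380) = -3.451.

-3.45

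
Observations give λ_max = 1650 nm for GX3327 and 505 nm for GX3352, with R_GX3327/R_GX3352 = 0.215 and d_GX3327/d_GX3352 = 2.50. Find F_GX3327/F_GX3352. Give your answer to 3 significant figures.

Wien's law: T_GX3327/T_GX3352 = λ_GX3352/λ_GX3327 = 505/1650 = 0.3061.
L_GX3327/L_GX3352 = (R_GX3327/R_GX3352)²(T_GX3327/T_GX3352)⁴ = (0.215)²(0.3061)⁴ = 4.056×10^-4.
F_GX3327/F_GX3352 = (L_GX3327/L_GX3352)/(d_GX3327/d_GX3352)² = 4.056×10^-4/(2.50)² = 6.490×10^-5.

6.49×10^-5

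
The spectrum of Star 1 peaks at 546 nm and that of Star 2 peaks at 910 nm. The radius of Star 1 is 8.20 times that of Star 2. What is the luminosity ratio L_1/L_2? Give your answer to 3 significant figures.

519

Wien's law gives T ∝ 1/λ_max, so T_1/T_2 = λ_2/λ_1 = 910/546 = 1.667.
Then L ∝ R²T⁴ gives L_1/L_2 = (8.20)² × (1.667)⁴ = 67.24 × 7.716 = 518.8.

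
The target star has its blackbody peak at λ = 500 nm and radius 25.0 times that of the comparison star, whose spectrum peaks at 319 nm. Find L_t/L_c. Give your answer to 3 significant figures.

Wien's law gives T ∝ 1/λ_max, so T_t/T_c = λ_c/λ_t = 319/500 = 0.6380.
Then L ∝ R²T⁴ gives L_t/L_c = (25.0)² × (0.6380)⁴ = 625.0 × 0.1657 = 103.6.

104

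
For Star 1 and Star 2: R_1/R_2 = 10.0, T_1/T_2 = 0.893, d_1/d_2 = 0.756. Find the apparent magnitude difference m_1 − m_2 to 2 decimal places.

-5.12

L_1/L_2 = (10.0)²(0.893)⁴ = 63.59.
F_1/F_2 = (L_1/L_2)/(d_1/d_2)² = 63.59/0.5715 = 111.3.
m_1 − m_2 = −2.5 log₁₀(111.3) = -5.12.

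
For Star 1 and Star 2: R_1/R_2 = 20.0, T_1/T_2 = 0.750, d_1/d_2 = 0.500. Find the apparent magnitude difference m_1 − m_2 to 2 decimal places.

-6.76

L_1/L_2 = (20.0)²(0.750)⁴ = 126.6.
F_1/F_2 = (L_1/L_2)/(d_1/d_2)² = 126.6/0.2500 = 506.2.
m_1 − m_2 = −2.5 log₁₀(506.2) = -6.76.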